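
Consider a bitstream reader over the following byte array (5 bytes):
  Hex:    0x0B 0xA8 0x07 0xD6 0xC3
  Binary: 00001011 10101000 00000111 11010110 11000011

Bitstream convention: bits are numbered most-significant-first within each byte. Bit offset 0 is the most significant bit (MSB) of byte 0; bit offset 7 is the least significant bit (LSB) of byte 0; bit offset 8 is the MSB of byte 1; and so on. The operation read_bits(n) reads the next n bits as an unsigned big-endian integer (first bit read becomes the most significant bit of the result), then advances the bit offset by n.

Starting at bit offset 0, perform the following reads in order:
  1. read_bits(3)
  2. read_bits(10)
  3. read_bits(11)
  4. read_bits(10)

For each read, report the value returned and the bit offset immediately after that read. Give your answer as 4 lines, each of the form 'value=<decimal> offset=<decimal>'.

Read 1: bits[0:3] width=3 -> value=0 (bin 000); offset now 3 = byte 0 bit 3; 37 bits remain
Read 2: bits[3:13] width=10 -> value=373 (bin 0101110101); offset now 13 = byte 1 bit 5; 27 bits remain
Read 3: bits[13:24] width=11 -> value=7 (bin 00000000111); offset now 24 = byte 3 bit 0; 16 bits remain
Read 4: bits[24:34] width=10 -> value=859 (bin 1101011011); offset now 34 = byte 4 bit 2; 6 bits remain

Answer: value=0 offset=3
value=373 offset=13
value=7 offset=24
value=859 offset=34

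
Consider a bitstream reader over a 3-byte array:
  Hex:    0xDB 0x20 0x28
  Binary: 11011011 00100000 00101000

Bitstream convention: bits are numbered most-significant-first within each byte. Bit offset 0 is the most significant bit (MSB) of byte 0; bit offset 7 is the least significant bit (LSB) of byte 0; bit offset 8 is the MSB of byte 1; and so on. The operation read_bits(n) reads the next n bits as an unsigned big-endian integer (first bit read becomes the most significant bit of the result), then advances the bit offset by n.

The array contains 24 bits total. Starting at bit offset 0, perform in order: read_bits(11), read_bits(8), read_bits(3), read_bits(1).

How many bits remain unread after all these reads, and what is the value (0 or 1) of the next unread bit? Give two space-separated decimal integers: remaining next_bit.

Read 1: bits[0:11] width=11 -> value=1753 (bin 11011011001); offset now 11 = byte 1 bit 3; 13 bits remain
Read 2: bits[11:19] width=8 -> value=1 (bin 00000001); offset now 19 = byte 2 bit 3; 5 bits remain
Read 3: bits[19:22] width=3 -> value=2 (bin 010); offset now 22 = byte 2 bit 6; 2 bits remain
Read 4: bits[22:23] width=1 -> value=0 (bin 0); offset now 23 = byte 2 bit 7; 1 bits remain

Answer: 1 0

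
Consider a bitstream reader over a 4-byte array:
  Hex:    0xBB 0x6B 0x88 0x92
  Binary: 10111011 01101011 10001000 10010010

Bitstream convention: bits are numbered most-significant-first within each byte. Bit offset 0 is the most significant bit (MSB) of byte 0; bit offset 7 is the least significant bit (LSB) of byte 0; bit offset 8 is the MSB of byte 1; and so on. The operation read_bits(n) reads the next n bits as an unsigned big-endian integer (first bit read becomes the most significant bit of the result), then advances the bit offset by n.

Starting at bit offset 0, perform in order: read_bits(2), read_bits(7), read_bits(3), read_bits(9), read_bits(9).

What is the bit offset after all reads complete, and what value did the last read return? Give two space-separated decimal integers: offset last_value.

Read 1: bits[0:2] width=2 -> value=2 (bin 10); offset now 2 = byte 0 bit 2; 30 bits remain
Read 2: bits[2:9] width=7 -> value=118 (bin 1110110); offset now 9 = byte 1 bit 1; 23 bits remain
Read 3: bits[9:12] width=3 -> value=6 (bin 110); offset now 12 = byte 1 bit 4; 20 bits remain
Read 4: bits[12:21] width=9 -> value=369 (bin 101110001); offset now 21 = byte 2 bit 5; 11 bits remain
Read 5: bits[21:30] width=9 -> value=36 (bin 000100100); offset now 30 = byte 3 bit 6; 2 bits remain

Answer: 30 36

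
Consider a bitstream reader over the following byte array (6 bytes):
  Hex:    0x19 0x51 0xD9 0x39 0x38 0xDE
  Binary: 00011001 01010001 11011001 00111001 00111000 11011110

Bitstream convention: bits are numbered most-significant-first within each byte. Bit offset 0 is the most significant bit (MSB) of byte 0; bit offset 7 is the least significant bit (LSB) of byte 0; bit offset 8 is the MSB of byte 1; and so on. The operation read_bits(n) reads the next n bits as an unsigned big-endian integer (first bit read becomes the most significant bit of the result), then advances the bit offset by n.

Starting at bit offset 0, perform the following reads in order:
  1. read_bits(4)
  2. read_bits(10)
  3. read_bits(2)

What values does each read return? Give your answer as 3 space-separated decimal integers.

Read 1: bits[0:4] width=4 -> value=1 (bin 0001); offset now 4 = byte 0 bit 4; 44 bits remain
Read 2: bits[4:14] width=10 -> value=596 (bin 1001010100); offset now 14 = byte 1 bit 6; 34 bits remain
Read 3: bits[14:16] width=2 -> value=1 (bin 01); offset now 16 = byte 2 bit 0; 32 bits remain

Answer: 1 596 1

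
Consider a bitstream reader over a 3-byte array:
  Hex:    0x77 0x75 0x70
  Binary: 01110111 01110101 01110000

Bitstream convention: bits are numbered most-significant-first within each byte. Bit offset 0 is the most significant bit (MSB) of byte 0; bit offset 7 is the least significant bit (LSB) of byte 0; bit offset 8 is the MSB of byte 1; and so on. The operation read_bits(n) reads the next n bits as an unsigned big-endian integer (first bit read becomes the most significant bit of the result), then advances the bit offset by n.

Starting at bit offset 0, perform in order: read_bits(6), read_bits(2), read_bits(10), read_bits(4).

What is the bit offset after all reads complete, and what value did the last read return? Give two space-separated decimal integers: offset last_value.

Read 1: bits[0:6] width=6 -> value=29 (bin 011101); offset now 6 = byte 0 bit 6; 18 bits remain
Read 2: bits[6:8] width=2 -> value=3 (bin 11); offset now 8 = byte 1 bit 0; 16 bits remain
Read 3: bits[8:18] width=10 -> value=469 (bin 0111010101); offset now 18 = byte 2 bit 2; 6 bits remain
Read 4: bits[18:22] width=4 -> value=12 (bin 1100); offset now 22 = byte 2 bit 6; 2 bits remain

Answer: 22 12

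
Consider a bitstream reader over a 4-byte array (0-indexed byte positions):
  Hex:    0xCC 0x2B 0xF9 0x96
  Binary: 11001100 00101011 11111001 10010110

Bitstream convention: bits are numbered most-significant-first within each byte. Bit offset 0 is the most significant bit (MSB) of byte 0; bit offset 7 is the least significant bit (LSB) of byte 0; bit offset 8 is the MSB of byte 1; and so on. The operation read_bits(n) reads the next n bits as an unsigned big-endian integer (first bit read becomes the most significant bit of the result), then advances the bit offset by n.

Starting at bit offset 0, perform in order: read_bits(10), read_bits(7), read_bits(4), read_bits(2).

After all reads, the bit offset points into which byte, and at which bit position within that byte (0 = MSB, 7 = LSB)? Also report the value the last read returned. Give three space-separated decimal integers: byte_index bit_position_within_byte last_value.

Answer: 2 7 0

Derivation:
Read 1: bits[0:10] width=10 -> value=816 (bin 1100110000); offset now 10 = byte 1 bit 2; 22 bits remain
Read 2: bits[10:17] width=7 -> value=87 (bin 1010111); offset now 17 = byte 2 bit 1; 15 bits remain
Read 3: bits[17:21] width=4 -> value=15 (bin 1111); offset now 21 = byte 2 bit 5; 11 bits remain
Read 4: bits[21:23] width=2 -> value=0 (bin 00); offset now 23 = byte 2 bit 7; 9 bits remain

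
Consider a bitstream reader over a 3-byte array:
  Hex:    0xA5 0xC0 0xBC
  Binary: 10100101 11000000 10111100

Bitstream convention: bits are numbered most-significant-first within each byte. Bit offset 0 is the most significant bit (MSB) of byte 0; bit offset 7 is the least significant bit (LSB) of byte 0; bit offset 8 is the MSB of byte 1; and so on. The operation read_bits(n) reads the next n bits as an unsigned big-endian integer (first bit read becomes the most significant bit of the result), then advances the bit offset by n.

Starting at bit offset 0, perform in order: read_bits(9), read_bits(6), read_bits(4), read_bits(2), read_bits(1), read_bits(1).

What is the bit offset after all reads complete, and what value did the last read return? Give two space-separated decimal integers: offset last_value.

Answer: 23 0

Derivation:
Read 1: bits[0:9] width=9 -> value=331 (bin 101001011); offset now 9 = byte 1 bit 1; 15 bits remain
Read 2: bits[9:15] width=6 -> value=32 (bin 100000); offset now 15 = byte 1 bit 7; 9 bits remain
Read 3: bits[15:19] width=4 -> value=5 (bin 0101); offset now 19 = byte 2 bit 3; 5 bits remain
Read 4: bits[19:21] width=2 -> value=3 (bin 11); offset now 21 = byte 2 bit 5; 3 bits remain
Read 5: bits[21:22] width=1 -> value=1 (bin 1); offset now 22 = byte 2 bit 6; 2 bits remain
Read 6: bits[22:23] width=1 -> value=0 (bin 0); offset now 23 = byte 2 bit 7; 1 bits remain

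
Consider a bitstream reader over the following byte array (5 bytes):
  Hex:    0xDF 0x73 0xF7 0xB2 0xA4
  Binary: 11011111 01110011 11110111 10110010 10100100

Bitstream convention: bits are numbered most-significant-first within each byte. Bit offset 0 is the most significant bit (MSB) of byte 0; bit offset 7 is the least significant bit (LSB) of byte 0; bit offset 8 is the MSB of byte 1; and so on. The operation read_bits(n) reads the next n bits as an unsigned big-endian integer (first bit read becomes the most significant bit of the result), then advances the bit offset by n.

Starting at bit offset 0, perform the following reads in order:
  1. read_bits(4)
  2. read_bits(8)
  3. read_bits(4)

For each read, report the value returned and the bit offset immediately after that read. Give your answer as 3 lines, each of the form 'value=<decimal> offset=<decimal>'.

Answer: value=13 offset=4
value=247 offset=12
value=3 offset=16

Derivation:
Read 1: bits[0:4] width=4 -> value=13 (bin 1101); offset now 4 = byte 0 bit 4; 36 bits remain
Read 2: bits[4:12] width=8 -> value=247 (bin 11110111); offset now 12 = byte 1 bit 4; 28 bits remain
Read 3: bits[12:16] width=4 -> value=3 (bin 0011); offset now 16 = byte 2 bit 0; 24 bits remain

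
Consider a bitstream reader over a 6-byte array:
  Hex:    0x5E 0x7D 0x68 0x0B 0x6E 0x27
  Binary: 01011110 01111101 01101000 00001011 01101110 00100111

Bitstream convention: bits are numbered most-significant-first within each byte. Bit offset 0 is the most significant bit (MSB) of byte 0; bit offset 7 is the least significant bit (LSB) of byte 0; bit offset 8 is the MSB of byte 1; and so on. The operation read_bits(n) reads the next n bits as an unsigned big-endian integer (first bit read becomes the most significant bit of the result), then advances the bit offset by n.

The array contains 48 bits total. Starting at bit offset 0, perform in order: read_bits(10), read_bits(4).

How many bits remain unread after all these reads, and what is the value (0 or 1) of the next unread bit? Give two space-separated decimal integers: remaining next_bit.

Read 1: bits[0:10] width=10 -> value=377 (bin 0101111001); offset now 10 = byte 1 bit 2; 38 bits remain
Read 2: bits[10:14] width=4 -> value=15 (bin 1111); offset now 14 = byte 1 bit 6; 34 bits remain

Answer: 34 0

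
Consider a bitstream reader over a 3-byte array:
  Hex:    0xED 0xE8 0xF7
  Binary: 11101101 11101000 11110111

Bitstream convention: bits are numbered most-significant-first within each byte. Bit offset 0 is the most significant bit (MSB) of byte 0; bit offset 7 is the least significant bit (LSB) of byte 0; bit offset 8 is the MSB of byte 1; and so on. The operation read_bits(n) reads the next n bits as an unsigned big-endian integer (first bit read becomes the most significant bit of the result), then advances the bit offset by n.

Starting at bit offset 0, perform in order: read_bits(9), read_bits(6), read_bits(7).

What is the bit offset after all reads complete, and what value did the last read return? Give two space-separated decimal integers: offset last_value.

Read 1: bits[0:9] width=9 -> value=475 (bin 111011011); offset now 9 = byte 1 bit 1; 15 bits remain
Read 2: bits[9:15] width=6 -> value=52 (bin 110100); offset now 15 = byte 1 bit 7; 9 bits remain
Read 3: bits[15:22] width=7 -> value=61 (bin 0111101); offset now 22 = byte 2 bit 6; 2 bits remain

Answer: 22 61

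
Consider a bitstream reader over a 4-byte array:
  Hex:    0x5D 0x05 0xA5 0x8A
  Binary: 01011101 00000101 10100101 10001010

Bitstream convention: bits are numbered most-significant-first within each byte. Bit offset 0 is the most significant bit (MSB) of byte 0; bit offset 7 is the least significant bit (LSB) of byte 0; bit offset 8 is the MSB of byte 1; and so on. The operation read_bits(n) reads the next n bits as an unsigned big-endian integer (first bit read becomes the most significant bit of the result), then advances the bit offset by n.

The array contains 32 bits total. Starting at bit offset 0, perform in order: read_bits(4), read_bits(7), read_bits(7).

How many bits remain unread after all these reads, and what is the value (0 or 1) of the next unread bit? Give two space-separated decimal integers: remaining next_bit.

Read 1: bits[0:4] width=4 -> value=5 (bin 0101); offset now 4 = byte 0 bit 4; 28 bits remain
Read 2: bits[4:11] width=7 -> value=104 (bin 1101000); offset now 11 = byte 1 bit 3; 21 bits remain
Read 3: bits[11:18] width=7 -> value=22 (bin 0010110); offset now 18 = byte 2 bit 2; 14 bits remain

Answer: 14 1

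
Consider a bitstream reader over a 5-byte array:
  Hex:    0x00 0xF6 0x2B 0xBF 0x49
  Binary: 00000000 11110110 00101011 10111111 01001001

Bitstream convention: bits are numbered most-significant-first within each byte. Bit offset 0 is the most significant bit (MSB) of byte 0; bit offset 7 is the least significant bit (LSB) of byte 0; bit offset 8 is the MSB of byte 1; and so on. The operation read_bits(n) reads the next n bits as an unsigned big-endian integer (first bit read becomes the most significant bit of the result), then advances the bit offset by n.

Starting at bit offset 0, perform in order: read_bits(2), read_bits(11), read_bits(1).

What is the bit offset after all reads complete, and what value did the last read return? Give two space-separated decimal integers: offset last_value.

Read 1: bits[0:2] width=2 -> value=0 (bin 00); offset now 2 = byte 0 bit 2; 38 bits remain
Read 2: bits[2:13] width=11 -> value=30 (bin 00000011110); offset now 13 = byte 1 bit 5; 27 bits remain
Read 3: bits[13:14] width=1 -> value=1 (bin 1); offset now 14 = byte 1 bit 6; 26 bits remain

Answer: 14 1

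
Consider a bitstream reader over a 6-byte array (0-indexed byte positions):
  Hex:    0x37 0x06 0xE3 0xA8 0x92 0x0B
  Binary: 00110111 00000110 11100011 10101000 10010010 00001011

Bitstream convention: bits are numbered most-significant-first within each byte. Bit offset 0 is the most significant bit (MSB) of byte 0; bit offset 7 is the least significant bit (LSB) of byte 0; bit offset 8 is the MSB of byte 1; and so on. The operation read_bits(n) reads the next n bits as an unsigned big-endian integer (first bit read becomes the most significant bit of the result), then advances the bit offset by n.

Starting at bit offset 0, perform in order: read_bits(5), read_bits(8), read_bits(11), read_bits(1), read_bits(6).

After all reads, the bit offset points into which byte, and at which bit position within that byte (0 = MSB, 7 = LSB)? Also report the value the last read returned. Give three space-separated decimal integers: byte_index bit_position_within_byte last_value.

Read 1: bits[0:5] width=5 -> value=6 (bin 00110); offset now 5 = byte 0 bit 5; 43 bits remain
Read 2: bits[5:13] width=8 -> value=224 (bin 11100000); offset now 13 = byte 1 bit 5; 35 bits remain
Read 3: bits[13:24] width=11 -> value=1763 (bin 11011100011); offset now 24 = byte 3 bit 0; 24 bits remain
Read 4: bits[24:25] width=1 -> value=1 (bin 1); offset now 25 = byte 3 bit 1; 23 bits remain
Read 5: bits[25:31] width=6 -> value=20 (bin 010100); offset now 31 = byte 3 bit 7; 17 bits remain

Answer: 3 7 20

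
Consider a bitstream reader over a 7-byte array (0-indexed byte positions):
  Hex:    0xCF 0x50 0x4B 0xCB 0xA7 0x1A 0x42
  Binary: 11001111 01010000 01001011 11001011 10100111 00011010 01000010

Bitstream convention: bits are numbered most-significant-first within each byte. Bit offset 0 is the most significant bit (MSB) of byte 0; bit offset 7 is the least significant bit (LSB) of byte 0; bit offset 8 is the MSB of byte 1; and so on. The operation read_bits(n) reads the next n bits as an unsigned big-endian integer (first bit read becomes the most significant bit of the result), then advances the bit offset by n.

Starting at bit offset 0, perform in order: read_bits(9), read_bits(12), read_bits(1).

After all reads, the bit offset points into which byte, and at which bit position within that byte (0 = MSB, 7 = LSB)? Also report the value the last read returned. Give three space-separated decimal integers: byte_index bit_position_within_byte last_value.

Answer: 2 6 0

Derivation:
Read 1: bits[0:9] width=9 -> value=414 (bin 110011110); offset now 9 = byte 1 bit 1; 47 bits remain
Read 2: bits[9:21] width=12 -> value=2569 (bin 101000001001); offset now 21 = byte 2 bit 5; 35 bits remain
Read 3: bits[21:22] width=1 -> value=0 (bin 0); offset now 22 = byte 2 bit 6; 34 bits remain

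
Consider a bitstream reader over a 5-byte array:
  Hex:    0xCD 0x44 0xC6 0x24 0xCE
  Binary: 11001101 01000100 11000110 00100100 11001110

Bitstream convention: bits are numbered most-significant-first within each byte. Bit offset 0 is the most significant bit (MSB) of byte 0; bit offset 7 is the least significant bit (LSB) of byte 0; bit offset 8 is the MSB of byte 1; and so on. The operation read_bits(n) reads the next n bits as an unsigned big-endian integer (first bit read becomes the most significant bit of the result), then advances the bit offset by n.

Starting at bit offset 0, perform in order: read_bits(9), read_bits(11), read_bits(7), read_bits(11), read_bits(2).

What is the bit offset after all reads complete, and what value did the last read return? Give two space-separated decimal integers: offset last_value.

Read 1: bits[0:9] width=9 -> value=410 (bin 110011010); offset now 9 = byte 1 bit 1; 31 bits remain
Read 2: bits[9:20] width=11 -> value=1100 (bin 10001001100); offset now 20 = byte 2 bit 4; 20 bits remain
Read 3: bits[20:27] width=7 -> value=49 (bin 0110001); offset now 27 = byte 3 bit 3; 13 bits remain
Read 4: bits[27:38] width=11 -> value=307 (bin 00100110011); offset now 38 = byte 4 bit 6; 2 bits remain
Read 5: bits[38:40] width=2 -> value=2 (bin 10); offset now 40 = byte 5 bit 0; 0 bits remain

Answer: 40 2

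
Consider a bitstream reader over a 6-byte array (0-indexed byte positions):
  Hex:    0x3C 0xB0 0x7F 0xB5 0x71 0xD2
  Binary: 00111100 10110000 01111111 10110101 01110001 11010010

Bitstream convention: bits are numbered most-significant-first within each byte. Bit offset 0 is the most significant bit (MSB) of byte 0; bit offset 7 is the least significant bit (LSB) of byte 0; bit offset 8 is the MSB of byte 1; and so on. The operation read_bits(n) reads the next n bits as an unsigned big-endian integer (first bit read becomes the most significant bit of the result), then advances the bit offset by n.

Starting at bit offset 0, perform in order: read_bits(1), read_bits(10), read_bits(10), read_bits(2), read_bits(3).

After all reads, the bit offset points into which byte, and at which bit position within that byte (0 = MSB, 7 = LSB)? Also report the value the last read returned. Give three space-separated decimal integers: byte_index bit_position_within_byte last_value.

Answer: 3 2 6

Derivation:
Read 1: bits[0:1] width=1 -> value=0 (bin 0); offset now 1 = byte 0 bit 1; 47 bits remain
Read 2: bits[1:11] width=10 -> value=485 (bin 0111100101); offset now 11 = byte 1 bit 3; 37 bits remain
Read 3: bits[11:21] width=10 -> value=527 (bin 1000001111); offset now 21 = byte 2 bit 5; 27 bits remain
Read 4: bits[21:23] width=2 -> value=3 (bin 11); offset now 23 = byte 2 bit 7; 25 bits remain
Read 5: bits[23:26] width=3 -> value=6 (bin 110); offset now 26 = byte 3 bit 2; 22 bits remain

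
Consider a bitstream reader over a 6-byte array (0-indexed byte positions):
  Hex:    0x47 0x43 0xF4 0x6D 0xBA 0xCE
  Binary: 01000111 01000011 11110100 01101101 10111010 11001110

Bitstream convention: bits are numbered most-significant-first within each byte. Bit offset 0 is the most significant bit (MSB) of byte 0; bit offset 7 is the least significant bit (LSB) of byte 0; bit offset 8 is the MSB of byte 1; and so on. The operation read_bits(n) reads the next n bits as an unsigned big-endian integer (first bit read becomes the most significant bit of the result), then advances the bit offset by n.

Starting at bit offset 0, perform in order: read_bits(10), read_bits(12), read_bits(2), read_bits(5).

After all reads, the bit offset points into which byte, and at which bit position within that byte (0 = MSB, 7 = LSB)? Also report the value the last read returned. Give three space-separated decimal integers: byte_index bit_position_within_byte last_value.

Answer: 3 5 13

Derivation:
Read 1: bits[0:10] width=10 -> value=285 (bin 0100011101); offset now 10 = byte 1 bit 2; 38 bits remain
Read 2: bits[10:22] width=12 -> value=253 (bin 000011111101); offset now 22 = byte 2 bit 6; 26 bits remain
Read 3: bits[22:24] width=2 -> value=0 (bin 00); offset now 24 = byte 3 bit 0; 24 bits remain
Read 4: bits[24:29] width=5 -> value=13 (bin 01101); offset now 29 = byte 3 bit 5; 19 bits remain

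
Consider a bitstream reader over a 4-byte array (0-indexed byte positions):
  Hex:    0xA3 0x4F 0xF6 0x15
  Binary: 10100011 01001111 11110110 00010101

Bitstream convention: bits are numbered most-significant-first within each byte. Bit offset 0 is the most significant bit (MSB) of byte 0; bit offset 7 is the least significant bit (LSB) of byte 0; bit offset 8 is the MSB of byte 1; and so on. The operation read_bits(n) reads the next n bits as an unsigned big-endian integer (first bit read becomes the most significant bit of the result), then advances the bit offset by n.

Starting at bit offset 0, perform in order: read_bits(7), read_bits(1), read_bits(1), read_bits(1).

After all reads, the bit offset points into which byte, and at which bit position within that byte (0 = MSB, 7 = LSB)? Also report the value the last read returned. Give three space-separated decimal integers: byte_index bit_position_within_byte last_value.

Answer: 1 2 1

Derivation:
Read 1: bits[0:7] width=7 -> value=81 (bin 1010001); offset now 7 = byte 0 bit 7; 25 bits remain
Read 2: bits[7:8] width=1 -> value=1 (bin 1); offset now 8 = byte 1 bit 0; 24 bits remain
Read 3: bits[8:9] width=1 -> value=0 (bin 0); offset now 9 = byte 1 bit 1; 23 bits remain
Read 4: bits[9:10] width=1 -> value=1 (bin 1); offset now 10 = byte 1 bit 2; 22 bits remain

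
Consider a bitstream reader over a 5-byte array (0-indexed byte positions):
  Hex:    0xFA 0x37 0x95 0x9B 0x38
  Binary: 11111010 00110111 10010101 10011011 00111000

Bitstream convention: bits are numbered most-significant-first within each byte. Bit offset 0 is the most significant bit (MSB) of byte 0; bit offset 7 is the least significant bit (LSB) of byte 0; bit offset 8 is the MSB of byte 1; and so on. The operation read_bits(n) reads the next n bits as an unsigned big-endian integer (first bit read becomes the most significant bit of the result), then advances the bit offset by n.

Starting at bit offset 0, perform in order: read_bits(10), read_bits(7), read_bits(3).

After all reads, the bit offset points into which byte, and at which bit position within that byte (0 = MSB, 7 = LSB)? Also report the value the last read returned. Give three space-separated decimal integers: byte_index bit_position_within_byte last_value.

Answer: 2 4 1

Derivation:
Read 1: bits[0:10] width=10 -> value=1000 (bin 1111101000); offset now 10 = byte 1 bit 2; 30 bits remain
Read 2: bits[10:17] width=7 -> value=111 (bin 1101111); offset now 17 = byte 2 bit 1; 23 bits remain
Read 3: bits[17:20] width=3 -> value=1 (bin 001); offset now 20 = byte 2 bit 4; 20 bits remain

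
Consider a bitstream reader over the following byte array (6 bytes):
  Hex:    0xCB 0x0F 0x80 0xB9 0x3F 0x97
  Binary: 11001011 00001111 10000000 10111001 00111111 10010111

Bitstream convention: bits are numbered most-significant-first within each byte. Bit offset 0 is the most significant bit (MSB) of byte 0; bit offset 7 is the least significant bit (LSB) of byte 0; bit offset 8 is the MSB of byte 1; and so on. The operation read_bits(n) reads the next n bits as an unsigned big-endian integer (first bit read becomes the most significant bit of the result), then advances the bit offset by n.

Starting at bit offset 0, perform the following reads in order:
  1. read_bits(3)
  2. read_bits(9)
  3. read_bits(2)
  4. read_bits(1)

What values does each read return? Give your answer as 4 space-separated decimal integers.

Answer: 6 176 3 1

Derivation:
Read 1: bits[0:3] width=3 -> value=6 (bin 110); offset now 3 = byte 0 bit 3; 45 bits remain
Read 2: bits[3:12] width=9 -> value=176 (bin 010110000); offset now 12 = byte 1 bit 4; 36 bits remain
Read 3: bits[12:14] width=2 -> value=3 (bin 11); offset now 14 = byte 1 bit 6; 34 bits remain
Read 4: bits[14:15] width=1 -> value=1 (bin 1); offset now 15 = byte 1 bit 7; 33 bits remain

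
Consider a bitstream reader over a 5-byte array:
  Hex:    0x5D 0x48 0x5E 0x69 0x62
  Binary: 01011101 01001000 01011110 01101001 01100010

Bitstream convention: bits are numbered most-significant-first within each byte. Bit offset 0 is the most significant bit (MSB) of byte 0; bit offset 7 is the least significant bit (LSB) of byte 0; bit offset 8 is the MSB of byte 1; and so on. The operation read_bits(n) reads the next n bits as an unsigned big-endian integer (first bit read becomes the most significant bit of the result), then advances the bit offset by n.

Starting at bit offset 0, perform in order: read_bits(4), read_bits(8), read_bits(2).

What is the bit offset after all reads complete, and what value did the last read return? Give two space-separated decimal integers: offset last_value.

Read 1: bits[0:4] width=4 -> value=5 (bin 0101); offset now 4 = byte 0 bit 4; 36 bits remain
Read 2: bits[4:12] width=8 -> value=212 (bin 11010100); offset now 12 = byte 1 bit 4; 28 bits remain
Read 3: bits[12:14] width=2 -> value=2 (bin 10); offset now 14 = byte 1 bit 6; 26 bits remain

Answer: 14 2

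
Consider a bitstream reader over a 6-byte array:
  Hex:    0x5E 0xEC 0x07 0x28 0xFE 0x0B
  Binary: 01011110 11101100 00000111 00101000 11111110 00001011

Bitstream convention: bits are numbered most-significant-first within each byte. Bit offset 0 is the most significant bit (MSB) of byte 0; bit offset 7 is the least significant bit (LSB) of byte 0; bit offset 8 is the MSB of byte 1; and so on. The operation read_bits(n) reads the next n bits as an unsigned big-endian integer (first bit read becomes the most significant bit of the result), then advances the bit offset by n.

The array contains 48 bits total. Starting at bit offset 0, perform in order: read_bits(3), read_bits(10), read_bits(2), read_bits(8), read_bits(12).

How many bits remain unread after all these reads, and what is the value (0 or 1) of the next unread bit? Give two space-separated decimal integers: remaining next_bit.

Answer: 13 1

Derivation:
Read 1: bits[0:3] width=3 -> value=2 (bin 010); offset now 3 = byte 0 bit 3; 45 bits remain
Read 2: bits[3:13] width=10 -> value=989 (bin 1111011101); offset now 13 = byte 1 bit 5; 35 bits remain
Read 3: bits[13:15] width=2 -> value=2 (bin 10); offset now 15 = byte 1 bit 7; 33 bits remain
Read 4: bits[15:23] width=8 -> value=3 (bin 00000011); offset now 23 = byte 2 bit 7; 25 bits remain
Read 5: bits[23:35] width=12 -> value=2375 (bin 100101000111); offset now 35 = byte 4 bit 3; 13 bits remain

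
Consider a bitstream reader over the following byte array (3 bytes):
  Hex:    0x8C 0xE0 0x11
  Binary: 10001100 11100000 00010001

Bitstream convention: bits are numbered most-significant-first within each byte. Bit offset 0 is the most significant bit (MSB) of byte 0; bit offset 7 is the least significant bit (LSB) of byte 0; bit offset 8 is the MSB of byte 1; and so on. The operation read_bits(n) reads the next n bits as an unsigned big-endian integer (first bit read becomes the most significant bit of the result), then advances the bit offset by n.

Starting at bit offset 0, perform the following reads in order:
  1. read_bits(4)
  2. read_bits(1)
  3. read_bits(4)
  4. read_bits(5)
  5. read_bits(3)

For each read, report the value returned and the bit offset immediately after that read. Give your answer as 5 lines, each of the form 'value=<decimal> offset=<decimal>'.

Answer: value=8 offset=4
value=1 offset=5
value=9 offset=9
value=24 offset=14
value=0 offset=17

Derivation:
Read 1: bits[0:4] width=4 -> value=8 (bin 1000); offset now 4 = byte 0 bit 4; 20 bits remain
Read 2: bits[4:5] width=1 -> value=1 (bin 1); offset now 5 = byte 0 bit 5; 19 bits remain
Read 3: bits[5:9] width=4 -> value=9 (bin 1001); offset now 9 = byte 1 bit 1; 15 bits remain
Read 4: bits[9:14] width=5 -> value=24 (bin 11000); offset now 14 = byte 1 bit 6; 10 bits remain
Read 5: bits[14:17] width=3 -> value=0 (bin 000); offset now 17 = byte 2 bit 1; 7 bits remain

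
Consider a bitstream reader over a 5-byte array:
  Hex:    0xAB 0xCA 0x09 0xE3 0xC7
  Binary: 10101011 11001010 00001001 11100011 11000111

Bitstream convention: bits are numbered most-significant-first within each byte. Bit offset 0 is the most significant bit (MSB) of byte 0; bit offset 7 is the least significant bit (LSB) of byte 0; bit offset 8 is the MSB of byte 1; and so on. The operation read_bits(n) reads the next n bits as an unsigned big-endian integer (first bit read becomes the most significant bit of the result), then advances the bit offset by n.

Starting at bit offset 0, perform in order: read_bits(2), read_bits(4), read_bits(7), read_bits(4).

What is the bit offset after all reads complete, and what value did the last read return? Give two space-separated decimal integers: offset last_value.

Read 1: bits[0:2] width=2 -> value=2 (bin 10); offset now 2 = byte 0 bit 2; 38 bits remain
Read 2: bits[2:6] width=4 -> value=10 (bin 1010); offset now 6 = byte 0 bit 6; 34 bits remain
Read 3: bits[6:13] width=7 -> value=121 (bin 1111001); offset now 13 = byte 1 bit 5; 27 bits remain
Read 4: bits[13:17] width=4 -> value=4 (bin 0100); offset now 17 = byte 2 bit 1; 23 bits remain

Answer: 17 4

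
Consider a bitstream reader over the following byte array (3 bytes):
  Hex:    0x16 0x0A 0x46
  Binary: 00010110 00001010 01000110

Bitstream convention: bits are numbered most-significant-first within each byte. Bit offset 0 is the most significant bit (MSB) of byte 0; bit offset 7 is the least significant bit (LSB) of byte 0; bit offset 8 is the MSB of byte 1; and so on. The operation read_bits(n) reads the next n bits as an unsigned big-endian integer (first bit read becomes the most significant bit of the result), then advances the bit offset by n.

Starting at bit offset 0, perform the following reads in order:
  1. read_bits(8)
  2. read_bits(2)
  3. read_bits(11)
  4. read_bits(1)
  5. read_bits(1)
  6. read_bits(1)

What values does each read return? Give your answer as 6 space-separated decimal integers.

Read 1: bits[0:8] width=8 -> value=22 (bin 00010110); offset now 8 = byte 1 bit 0; 16 bits remain
Read 2: bits[8:10] width=2 -> value=0 (bin 00); offset now 10 = byte 1 bit 2; 14 bits remain
Read 3: bits[10:21] width=11 -> value=328 (bin 00101001000); offset now 21 = byte 2 bit 5; 3 bits remain
Read 4: bits[21:22] width=1 -> value=1 (bin 1); offset now 22 = byte 2 bit 6; 2 bits remain
Read 5: bits[22:23] width=1 -> value=1 (bin 1); offset now 23 = byte 2 bit 7; 1 bits remain
Read 6: bits[23:24] width=1 -> value=0 (bin 0); offset now 24 = byte 3 bit 0; 0 bits remain

Answer: 22 0 328 1 1 0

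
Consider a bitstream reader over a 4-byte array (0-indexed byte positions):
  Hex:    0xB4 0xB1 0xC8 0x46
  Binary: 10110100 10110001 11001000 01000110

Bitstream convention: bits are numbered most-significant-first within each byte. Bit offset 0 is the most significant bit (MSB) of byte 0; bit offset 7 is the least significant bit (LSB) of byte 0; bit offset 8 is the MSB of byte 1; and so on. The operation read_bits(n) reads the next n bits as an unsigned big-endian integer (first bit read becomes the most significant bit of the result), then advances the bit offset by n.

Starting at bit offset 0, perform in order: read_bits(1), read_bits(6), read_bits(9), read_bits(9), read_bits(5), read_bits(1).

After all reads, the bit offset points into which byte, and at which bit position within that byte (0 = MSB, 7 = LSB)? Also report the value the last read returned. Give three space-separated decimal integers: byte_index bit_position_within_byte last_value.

Read 1: bits[0:1] width=1 -> value=1 (bin 1); offset now 1 = byte 0 bit 1; 31 bits remain
Read 2: bits[1:7] width=6 -> value=26 (bin 011010); offset now 7 = byte 0 bit 7; 25 bits remain
Read 3: bits[7:16] width=9 -> value=177 (bin 010110001); offset now 16 = byte 2 bit 0; 16 bits remain
Read 4: bits[16:25] width=9 -> value=400 (bin 110010000); offset now 25 = byte 3 bit 1; 7 bits remain
Read 5: bits[25:30] width=5 -> value=17 (bin 10001); offset now 30 = byte 3 bit 6; 2 bits remain
Read 6: bits[30:31] width=1 -> value=1 (bin 1); offset now 31 = byte 3 bit 7; 1 bits remain

Answer: 3 7 1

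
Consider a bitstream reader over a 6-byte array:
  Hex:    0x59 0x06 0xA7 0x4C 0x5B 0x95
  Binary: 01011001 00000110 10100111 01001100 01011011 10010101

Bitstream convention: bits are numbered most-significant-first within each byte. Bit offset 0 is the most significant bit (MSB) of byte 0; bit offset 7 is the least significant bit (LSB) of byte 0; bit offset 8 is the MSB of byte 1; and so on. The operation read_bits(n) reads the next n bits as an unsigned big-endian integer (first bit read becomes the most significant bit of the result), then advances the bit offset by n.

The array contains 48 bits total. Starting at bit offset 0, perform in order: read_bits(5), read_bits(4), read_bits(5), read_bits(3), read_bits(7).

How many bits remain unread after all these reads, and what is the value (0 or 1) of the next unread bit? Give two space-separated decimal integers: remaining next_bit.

Read 1: bits[0:5] width=5 -> value=11 (bin 01011); offset now 5 = byte 0 bit 5; 43 bits remain
Read 2: bits[5:9] width=4 -> value=2 (bin 0010); offset now 9 = byte 1 bit 1; 39 bits remain
Read 3: bits[9:14] width=5 -> value=1 (bin 00001); offset now 14 = byte 1 bit 6; 34 bits remain
Read 4: bits[14:17] width=3 -> value=5 (bin 101); offset now 17 = byte 2 bit 1; 31 bits remain
Read 5: bits[17:24] width=7 -> value=39 (bin 0100111); offset now 24 = byte 3 bit 0; 24 bits remain

Answer: 24 0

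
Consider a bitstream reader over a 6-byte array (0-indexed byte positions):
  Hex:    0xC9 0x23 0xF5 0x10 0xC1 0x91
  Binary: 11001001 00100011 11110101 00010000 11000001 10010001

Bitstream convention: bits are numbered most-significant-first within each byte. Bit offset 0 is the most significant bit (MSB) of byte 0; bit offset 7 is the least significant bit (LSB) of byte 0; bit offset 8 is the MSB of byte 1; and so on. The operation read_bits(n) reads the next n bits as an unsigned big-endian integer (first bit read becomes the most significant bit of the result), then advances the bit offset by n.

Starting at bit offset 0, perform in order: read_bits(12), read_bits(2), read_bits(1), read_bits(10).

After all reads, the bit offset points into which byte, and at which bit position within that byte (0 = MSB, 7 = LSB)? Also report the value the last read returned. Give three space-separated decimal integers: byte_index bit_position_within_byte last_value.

Answer: 3 1 1002

Derivation:
Read 1: bits[0:12] width=12 -> value=3218 (bin 110010010010); offset now 12 = byte 1 bit 4; 36 bits remain
Read 2: bits[12:14] width=2 -> value=0 (bin 00); offset now 14 = byte 1 bit 6; 34 bits remain
Read 3: bits[14:15] width=1 -> value=1 (bin 1); offset now 15 = byte 1 bit 7; 33 bits remain
Read 4: bits[15:25] width=10 -> value=1002 (bin 1111101010); offset now 25 = byte 3 bit 1; 23 bits remain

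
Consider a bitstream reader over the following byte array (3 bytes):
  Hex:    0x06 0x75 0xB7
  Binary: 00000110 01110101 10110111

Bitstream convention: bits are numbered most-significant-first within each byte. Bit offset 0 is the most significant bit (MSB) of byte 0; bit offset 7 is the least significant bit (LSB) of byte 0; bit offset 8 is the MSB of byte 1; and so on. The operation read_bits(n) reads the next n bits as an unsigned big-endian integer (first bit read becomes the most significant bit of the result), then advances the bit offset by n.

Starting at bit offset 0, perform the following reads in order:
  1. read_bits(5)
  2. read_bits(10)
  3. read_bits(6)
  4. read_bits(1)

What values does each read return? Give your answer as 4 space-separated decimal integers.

Answer: 0 826 54 1

Derivation:
Read 1: bits[0:5] width=5 -> value=0 (bin 00000); offset now 5 = byte 0 bit 5; 19 bits remain
Read 2: bits[5:15] width=10 -> value=826 (bin 1100111010); offset now 15 = byte 1 bit 7; 9 bits remain
Read 3: bits[15:21] width=6 -> value=54 (bin 110110); offset now 21 = byte 2 bit 5; 3 bits remain
Read 4: bits[21:22] width=1 -> value=1 (bin 1); offset now 22 = byte 2 bit 6; 2 bits remain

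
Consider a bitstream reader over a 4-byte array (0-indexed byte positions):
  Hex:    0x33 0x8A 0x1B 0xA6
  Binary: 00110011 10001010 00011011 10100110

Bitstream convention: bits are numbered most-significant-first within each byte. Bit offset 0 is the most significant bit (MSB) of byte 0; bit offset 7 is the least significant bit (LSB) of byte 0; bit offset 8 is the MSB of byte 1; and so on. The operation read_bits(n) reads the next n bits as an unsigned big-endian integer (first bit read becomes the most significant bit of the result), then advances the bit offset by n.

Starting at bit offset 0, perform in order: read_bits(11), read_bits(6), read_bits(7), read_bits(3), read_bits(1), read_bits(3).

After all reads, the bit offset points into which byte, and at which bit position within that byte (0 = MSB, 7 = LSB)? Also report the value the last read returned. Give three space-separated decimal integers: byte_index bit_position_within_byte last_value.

Answer: 3 7 3

Derivation:
Read 1: bits[0:11] width=11 -> value=412 (bin 00110011100); offset now 11 = byte 1 bit 3; 21 bits remain
Read 2: bits[11:17] width=6 -> value=20 (bin 010100); offset now 17 = byte 2 bit 1; 15 bits remain
Read 3: bits[17:24] width=7 -> value=27 (bin 0011011); offset now 24 = byte 3 bit 0; 8 bits remain
Read 4: bits[24:27] width=3 -> value=5 (bin 101); offset now 27 = byte 3 bit 3; 5 bits remain
Read 5: bits[27:28] width=1 -> value=0 (bin 0); offset now 28 = byte 3 bit 4; 4 bits remain
Read 6: bits[28:31] width=3 -> value=3 (bin 011); offset now 31 = byte 3 bit 7; 1 bits remain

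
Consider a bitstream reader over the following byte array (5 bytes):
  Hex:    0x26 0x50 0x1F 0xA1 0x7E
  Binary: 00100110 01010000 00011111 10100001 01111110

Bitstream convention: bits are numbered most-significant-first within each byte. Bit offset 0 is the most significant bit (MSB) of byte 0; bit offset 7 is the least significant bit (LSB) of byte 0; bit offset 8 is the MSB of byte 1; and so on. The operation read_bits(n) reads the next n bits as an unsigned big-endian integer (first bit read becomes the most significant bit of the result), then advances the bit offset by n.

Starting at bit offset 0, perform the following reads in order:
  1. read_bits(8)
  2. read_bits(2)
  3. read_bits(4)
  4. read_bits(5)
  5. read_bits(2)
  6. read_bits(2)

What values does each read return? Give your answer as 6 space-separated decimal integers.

Read 1: bits[0:8] width=8 -> value=38 (bin 00100110); offset now 8 = byte 1 bit 0; 32 bits remain
Read 2: bits[8:10] width=2 -> value=1 (bin 01); offset now 10 = byte 1 bit 2; 30 bits remain
Read 3: bits[10:14] width=4 -> value=4 (bin 0100); offset now 14 = byte 1 bit 6; 26 bits remain
Read 4: bits[14:19] width=5 -> value=0 (bin 00000); offset now 19 = byte 2 bit 3; 21 bits remain
Read 5: bits[19:21] width=2 -> value=3 (bin 11); offset now 21 = byte 2 bit 5; 19 bits remain
Read 6: bits[21:23] width=2 -> value=3 (bin 11); offset now 23 = byte 2 bit 7; 17 bits remain

Answer: 38 1 4 0 3 3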